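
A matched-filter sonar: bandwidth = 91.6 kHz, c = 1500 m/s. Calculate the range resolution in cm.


0.82 cm


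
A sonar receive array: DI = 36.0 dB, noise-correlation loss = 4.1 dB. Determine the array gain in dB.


AG = DI - L_corr = 36.0 - 4.1 = 31.9

31.9 dB


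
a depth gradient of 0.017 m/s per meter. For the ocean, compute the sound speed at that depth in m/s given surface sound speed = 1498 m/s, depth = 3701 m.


c = 1498 + 0.017 * 3701 = 1560.917

1560.917 m/s


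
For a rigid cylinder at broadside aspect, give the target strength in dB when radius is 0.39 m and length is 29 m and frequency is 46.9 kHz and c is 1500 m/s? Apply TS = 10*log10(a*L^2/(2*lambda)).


37.1 dB


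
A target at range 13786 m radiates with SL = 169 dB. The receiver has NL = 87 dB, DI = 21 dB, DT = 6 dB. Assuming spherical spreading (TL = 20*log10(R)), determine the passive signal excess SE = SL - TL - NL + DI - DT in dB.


Step 1: TL = 20*log10(13786) = 82.79 dB
Step 2: SE = 169 - 82.79 - 87 + 21 - 6 = 14.21

14.21 dB


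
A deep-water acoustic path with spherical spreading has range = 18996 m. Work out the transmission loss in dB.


TL = 20*log10(18996) = 85.57

85.57 dB


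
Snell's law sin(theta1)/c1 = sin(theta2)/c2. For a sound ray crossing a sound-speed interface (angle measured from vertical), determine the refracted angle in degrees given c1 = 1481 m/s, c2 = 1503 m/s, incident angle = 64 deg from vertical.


sin(theta2) = (c2/c1)*sin(theta1) = (1503/1481)*sin(64 deg) = 0.91215
theta2 = arcsin(0.91215) = 65.8

65.8 deg


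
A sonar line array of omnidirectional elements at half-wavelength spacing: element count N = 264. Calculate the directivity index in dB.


24.22 dB


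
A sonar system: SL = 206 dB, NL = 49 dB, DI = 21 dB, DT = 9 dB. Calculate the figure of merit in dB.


FOM = SL - NL + DI - DT = 206 - 49 + 21 - 9 = 169

169 dB


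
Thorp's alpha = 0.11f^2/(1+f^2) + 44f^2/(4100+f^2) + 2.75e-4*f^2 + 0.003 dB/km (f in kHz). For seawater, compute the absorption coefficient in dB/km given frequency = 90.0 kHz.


31.554 dB/km


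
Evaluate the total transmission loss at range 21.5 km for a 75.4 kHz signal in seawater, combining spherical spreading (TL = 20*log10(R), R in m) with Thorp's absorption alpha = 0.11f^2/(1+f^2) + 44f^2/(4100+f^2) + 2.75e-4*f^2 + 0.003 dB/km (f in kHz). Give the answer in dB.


Step 1 (Thorp): alpha = 0.11*5685.16/(1+5685.16) + 44*5685.16/(4100+5685.16) + 2.75e-4*5685.16 + 0.003 = 27.2403 dB/km
Step 2: TL_spread = 20*log10(21500) = 86.65 dB
Step 3: TL_abs = alpha*R = 27.2403 * 21.5 = 585.67 dB
Step 4: TL_total = 86.65 + 585.67 = 672.32

672.32 dB


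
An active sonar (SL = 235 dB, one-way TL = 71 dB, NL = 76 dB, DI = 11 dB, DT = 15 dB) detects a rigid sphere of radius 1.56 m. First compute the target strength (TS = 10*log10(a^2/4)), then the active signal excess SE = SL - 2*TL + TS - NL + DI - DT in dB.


Step 1: TS = 10*log10(1.56^2/4) = -2.16 dB
Step 2: SE = SL - 2*TL + TS - NL + DI - DT = 235 - 2*71 + (-2.16) - 76 + 11 - 15 = 10.84

10.84 dB


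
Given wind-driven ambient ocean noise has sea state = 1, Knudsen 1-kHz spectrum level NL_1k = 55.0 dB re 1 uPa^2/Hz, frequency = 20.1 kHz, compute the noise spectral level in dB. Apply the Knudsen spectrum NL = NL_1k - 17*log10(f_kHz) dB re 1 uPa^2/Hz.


32.85 dB


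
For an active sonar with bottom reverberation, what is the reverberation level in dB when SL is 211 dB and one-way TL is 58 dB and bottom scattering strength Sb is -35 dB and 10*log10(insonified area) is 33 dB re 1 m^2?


RL = SL - 2*TL + Sb + 10*log10(A) = 211 - 2*58 + (-35) + 33 = 93

93 dB


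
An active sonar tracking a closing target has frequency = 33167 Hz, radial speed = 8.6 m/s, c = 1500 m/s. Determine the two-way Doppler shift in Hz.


380.31 Hz


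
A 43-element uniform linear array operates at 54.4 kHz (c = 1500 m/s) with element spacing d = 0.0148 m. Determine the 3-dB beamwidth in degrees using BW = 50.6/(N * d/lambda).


Step 1: lambda = 1500/54400 = 0.02757 m
Step 2: d/lambda = 0.0148/0.02757 = 0.5368
Step 3: BW = 50.6/(N * d/lambda) = 50.6/(43 * 0.5368) = 2.19

2.19 deg


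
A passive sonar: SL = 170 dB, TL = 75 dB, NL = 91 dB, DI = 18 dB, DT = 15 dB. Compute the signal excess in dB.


SE = SL - TL - NL + DI - DT = 170 - 75 - 91 + 18 - 15 = 7

7 dB


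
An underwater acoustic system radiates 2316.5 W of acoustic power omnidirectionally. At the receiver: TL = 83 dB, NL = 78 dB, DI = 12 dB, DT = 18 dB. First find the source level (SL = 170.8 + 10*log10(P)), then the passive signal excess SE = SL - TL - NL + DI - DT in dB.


Step 1: SL = 170.8 + 10*log10(2316.5) = 204.45 dB
Step 2: SE = SL - TL - NL + DI - DT = 204.45 - 83 - 78 + 12 - 18 = 37.45

37.45 dB


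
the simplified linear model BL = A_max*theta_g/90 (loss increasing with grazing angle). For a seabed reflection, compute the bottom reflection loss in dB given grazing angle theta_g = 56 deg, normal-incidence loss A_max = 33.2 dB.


BL = A_max * theta_g / 90 = 33.2 * 56 / 90 = 20.66

20.66 dB


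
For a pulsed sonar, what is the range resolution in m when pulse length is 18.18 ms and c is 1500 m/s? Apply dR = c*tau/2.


dR = c*tau/2 = 1500 * 18.18e-3 / 2 = 13.635

13.635 m


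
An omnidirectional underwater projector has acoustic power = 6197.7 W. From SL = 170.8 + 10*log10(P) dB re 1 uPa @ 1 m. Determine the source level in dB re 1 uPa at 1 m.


SL = 170.8 + 10*log10(6197.7) = 170.8 + 37.92 = 208.72

208.72 dB


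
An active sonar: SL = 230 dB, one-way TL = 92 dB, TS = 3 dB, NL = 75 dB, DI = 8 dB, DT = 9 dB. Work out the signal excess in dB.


-27 dB


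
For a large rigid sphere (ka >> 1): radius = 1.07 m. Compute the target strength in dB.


-5.43 dB


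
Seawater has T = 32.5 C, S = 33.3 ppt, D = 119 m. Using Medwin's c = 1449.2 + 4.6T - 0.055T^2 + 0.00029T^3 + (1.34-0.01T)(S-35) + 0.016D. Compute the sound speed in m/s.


c = 1449.2 + 4.6*32.5 - 0.055*32.5^2 + 0.00029*32.5^3 + (1.34 - 0.01*32.5)*(33.3 - 35) + 0.016*119 = 1550.74

1550.74 m/s


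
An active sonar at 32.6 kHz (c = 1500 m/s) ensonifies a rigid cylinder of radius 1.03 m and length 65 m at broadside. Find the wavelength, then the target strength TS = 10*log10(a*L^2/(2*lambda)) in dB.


Step 1: lambda = c/f = 1500/32600 = 0.04601 m
Step 2: TS = 10*log10(a*L^2/(2*lambda)) = 10*log10(1.03*65^2/(2*0.04601)) = 46.75

46.75 dB


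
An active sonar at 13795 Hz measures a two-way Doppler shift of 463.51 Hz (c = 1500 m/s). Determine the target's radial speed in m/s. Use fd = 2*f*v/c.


From fd = 2*f*v/c, v = c*fd/(2*f) = 1500 * 463.51 / (2*13795) = 25.2

25.2 m/s


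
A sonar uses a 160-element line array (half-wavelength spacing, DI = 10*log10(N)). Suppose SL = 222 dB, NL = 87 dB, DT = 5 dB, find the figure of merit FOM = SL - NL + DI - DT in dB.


Step 1: DI = 10*log10(160) = 22.04 dB
Step 2: FOM = SL - NL + DI - DT = 222 - 87 + 22.04 - 5 = 152.04

152.04 dB


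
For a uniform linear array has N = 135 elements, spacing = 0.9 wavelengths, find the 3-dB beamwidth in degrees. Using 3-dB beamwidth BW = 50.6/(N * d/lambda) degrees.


0.42 deg


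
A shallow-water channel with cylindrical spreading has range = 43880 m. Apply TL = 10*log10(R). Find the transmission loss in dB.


TL = 10*log10(43880) = 46.42

46.42 dB


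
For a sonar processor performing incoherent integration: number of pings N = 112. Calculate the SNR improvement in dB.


Gain = 5*log10(112) = 10.25

10.25 dB


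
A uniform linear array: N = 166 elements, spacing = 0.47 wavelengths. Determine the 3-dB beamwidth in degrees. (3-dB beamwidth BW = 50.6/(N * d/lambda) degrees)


0.65 deg


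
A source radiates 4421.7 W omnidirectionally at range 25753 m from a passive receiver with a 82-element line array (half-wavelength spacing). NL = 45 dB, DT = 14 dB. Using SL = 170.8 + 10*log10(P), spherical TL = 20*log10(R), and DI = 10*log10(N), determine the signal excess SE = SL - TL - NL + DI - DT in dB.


79.18 dB


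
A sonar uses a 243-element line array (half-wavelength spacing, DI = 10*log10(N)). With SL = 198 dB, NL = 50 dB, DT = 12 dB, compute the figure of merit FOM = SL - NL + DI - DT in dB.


159.86 dB


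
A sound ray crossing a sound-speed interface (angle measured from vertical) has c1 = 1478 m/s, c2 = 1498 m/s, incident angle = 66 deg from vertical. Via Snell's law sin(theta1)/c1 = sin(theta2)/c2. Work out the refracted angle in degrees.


67.81 deg


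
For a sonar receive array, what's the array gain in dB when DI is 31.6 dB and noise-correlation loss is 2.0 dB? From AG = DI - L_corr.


AG = DI - L_corr = 31.6 - 2.0 = 29.6

29.6 dB


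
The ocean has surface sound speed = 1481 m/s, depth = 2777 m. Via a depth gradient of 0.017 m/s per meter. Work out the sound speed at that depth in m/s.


c = 1481 + 0.017 * 2777 = 1528.209

1528.209 m/s


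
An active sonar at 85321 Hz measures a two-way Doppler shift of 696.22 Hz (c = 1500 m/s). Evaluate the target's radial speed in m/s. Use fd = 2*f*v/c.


6.12 m/s


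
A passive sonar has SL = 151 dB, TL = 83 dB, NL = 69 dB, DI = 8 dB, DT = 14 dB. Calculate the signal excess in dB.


SE = SL - TL - NL + DI - DT = 151 - 83 - 69 + 8 - 14 = -7

-7 dB


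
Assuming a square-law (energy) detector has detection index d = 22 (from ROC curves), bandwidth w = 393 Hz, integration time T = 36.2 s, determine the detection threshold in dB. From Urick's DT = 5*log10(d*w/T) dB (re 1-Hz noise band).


DT = 5*log10(d*w/T) = 5*log10(22 * 393 / 36.2) = 5*log10(238.84) = 11.89

11.89 dB


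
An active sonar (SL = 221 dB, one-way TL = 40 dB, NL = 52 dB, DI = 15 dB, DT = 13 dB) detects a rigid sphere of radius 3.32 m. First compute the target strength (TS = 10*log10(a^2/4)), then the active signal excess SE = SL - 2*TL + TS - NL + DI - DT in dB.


Step 1: TS = 10*log10(3.32^2/4) = 4.4 dB
Step 2: SE = SL - 2*TL + TS - NL + DI - DT = 221 - 2*40 + (4.4) - 52 + 15 - 13 = 95.4

95.4 dB


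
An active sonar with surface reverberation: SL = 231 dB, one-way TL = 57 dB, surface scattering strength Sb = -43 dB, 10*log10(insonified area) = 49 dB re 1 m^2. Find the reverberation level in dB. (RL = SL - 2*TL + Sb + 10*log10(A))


RL = SL - 2*TL + Sb + 10*log10(A) = 231 - 2*57 + (-43) + 49 = 123

123 dB


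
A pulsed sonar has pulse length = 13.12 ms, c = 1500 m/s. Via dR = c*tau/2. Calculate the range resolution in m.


dR = c*tau/2 = 1500 * 13.12e-3 / 2 = 9.84

9.84 m


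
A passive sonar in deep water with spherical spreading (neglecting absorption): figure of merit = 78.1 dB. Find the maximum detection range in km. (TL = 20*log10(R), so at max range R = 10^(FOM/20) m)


8.04 km


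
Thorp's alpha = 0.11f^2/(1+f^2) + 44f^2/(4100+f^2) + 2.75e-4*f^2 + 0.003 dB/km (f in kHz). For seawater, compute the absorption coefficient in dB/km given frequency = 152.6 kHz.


f^2 = 23286.76
alpha = 0.11*23286.76/(1+23286.76) + 44*23286.76/(4100+23286.76) + 2.75e-4*23286.76 + 0.003 = 43.93

43.93 dB/km


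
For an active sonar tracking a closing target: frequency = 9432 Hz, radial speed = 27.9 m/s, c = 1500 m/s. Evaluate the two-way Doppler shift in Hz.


fd = 2*f*v/c = 2 * 9432 * 27.9 / 1500 = 350.87

350.87 Hz


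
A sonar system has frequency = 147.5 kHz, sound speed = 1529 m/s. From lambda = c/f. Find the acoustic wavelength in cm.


lambda = c/f = 1529 / 147500 = 0.0104 m = 1.04 cm

1.04 cm


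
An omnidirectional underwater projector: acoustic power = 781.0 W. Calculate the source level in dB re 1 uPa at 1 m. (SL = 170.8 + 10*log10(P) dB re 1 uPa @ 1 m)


SL = 170.8 + 10*log10(781.0) = 170.8 + 28.93 = 199.73

199.73 dB


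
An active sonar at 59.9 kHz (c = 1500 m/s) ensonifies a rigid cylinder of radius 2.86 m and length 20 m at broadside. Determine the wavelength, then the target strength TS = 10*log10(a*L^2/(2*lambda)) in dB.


Step 1: lambda = c/f = 1500/59900 = 0.02504 m
Step 2: TS = 10*log10(a*L^2/(2*lambda)) = 10*log10(2.86*20^2/(2*0.02504)) = 43.59

43.59 dB


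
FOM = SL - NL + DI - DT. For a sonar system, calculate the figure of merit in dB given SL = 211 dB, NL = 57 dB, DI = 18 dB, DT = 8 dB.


FOM = SL - NL + DI - DT = 211 - 57 + 18 - 8 = 164

164 dB


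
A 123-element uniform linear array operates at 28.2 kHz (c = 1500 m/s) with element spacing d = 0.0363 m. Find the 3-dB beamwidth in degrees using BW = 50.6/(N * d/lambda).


Step 1: lambda = 1500/28200 = 0.05319 m
Step 2: d/lambda = 0.0363/0.05319 = 0.6825
Step 3: BW = 50.6/(N * d/lambda) = 50.6/(123 * 0.6825) = 0.6

0.6 deg


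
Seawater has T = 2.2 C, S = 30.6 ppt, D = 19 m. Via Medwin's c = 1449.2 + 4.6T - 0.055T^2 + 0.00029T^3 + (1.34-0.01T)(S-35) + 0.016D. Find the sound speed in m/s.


c = 1449.2 + 4.6*2.2 - 0.055*2.2^2 + 0.00029*2.2^3 + (1.34 - 0.01*2.2)*(30.6 - 35) + 0.016*19 = 1453.56

1453.56 m/s


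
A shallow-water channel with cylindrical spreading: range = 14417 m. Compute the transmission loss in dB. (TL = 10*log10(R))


41.59 dB


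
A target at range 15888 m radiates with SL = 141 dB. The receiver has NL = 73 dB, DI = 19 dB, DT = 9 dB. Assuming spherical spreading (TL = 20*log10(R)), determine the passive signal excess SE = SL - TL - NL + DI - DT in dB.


-6.02 dB


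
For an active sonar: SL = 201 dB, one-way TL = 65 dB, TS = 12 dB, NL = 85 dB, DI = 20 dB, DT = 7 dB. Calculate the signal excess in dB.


SE = SL - 2*TL + TS - NL + DI - DT = 201 - 2*65 + (12) - 85 + 20 - 7 = 11

11 dB


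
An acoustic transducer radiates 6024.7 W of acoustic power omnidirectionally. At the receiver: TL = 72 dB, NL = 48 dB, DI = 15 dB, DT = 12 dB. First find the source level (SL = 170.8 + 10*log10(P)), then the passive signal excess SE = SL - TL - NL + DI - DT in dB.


Step 1: SL = 170.8 + 10*log10(6024.7) = 208.6 dB
Step 2: SE = SL - TL - NL + DI - DT = 208.6 - 72 - 48 + 15 - 12 = 91.6

91.6 dB


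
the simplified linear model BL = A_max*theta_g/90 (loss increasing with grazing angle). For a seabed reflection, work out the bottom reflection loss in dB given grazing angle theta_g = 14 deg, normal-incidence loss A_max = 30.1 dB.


BL = A_max * theta_g / 90 = 30.1 * 14 / 90 = 4.68

4.68 dB


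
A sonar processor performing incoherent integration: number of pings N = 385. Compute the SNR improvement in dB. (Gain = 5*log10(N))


Gain = 5*log10(385) = 12.93

12.93 dB


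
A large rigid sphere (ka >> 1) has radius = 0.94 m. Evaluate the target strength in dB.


TS = 10*log10(0.94^2 / 4) = 10*log10(0.2209) = -6.56

-6.56 dB


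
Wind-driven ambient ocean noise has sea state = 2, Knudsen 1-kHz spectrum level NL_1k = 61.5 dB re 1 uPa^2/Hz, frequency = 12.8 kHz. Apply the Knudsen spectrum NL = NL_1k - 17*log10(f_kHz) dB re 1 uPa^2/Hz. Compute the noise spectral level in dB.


NL = NL_1k - 17*log10(f_kHz) = 61.5 - 17*log10(12.8) = 61.5 - (18.82) = 42.68

42.68 dB


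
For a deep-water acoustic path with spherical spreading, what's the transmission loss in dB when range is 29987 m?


TL = 20*log10(29987) = 89.54

89.54 dB


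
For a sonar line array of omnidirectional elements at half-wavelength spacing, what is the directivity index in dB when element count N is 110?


DI = 10*log10(110) = 20.41

20.41 dB


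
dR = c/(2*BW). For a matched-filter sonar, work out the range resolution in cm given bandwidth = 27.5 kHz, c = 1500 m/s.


2.73 cm


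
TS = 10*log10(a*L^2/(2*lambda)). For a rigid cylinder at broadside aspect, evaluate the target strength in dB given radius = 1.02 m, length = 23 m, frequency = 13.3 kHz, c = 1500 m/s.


33.79 dB


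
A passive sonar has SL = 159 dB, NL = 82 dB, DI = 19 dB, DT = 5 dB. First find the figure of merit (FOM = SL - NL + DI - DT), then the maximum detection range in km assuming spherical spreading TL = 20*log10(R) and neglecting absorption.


Step 1: FOM = SL - NL + DI - DT = 159 - 82 + 19 - 5 = 91 dB
Step 2: at max range FOM = TL = 20*log10(R), so R = 10^(91/20) = 35481.34 m = 35.48 km

35.48 km


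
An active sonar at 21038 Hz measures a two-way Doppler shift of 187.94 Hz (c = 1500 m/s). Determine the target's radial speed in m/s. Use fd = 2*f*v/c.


6.7 m/s


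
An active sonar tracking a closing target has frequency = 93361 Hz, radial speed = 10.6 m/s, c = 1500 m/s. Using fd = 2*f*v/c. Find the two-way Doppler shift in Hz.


1319.5 Hz


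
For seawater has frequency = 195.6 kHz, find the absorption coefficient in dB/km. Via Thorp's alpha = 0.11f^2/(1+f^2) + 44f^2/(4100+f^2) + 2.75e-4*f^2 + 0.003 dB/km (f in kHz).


50.376 dB/km


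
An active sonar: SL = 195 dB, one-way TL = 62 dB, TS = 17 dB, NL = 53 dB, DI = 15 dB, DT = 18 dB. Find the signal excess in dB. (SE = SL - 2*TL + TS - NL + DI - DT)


SE = SL - 2*TL + TS - NL + DI - DT = 195 - 2*62 + (17) - 53 + 15 - 18 = 32

32 dB


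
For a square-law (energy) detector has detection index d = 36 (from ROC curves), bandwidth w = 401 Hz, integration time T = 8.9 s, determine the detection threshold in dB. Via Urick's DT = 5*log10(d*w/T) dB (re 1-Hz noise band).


DT = 5*log10(d*w/T) = 5*log10(36 * 401 / 8.9) = 5*log10(1622.02) = 16.05

16.05 dB


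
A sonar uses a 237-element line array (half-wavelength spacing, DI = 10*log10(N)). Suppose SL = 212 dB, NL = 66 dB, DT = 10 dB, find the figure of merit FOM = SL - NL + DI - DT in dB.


Step 1: DI = 10*log10(237) = 23.75 dB
Step 2: FOM = SL - NL + DI - DT = 212 - 66 + 23.75 - 10 = 159.75

159.75 dB


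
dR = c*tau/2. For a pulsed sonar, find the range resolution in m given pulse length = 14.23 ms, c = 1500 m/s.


dR = c*tau/2 = 1500 * 14.23e-3 / 2 = 10.6725

10.6725 m


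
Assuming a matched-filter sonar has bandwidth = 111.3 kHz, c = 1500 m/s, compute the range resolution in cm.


dR = c/(2*BW) = 1500 / (2 * 111.3e3) = 0.0067 m = 0.67 cm

0.67 cm


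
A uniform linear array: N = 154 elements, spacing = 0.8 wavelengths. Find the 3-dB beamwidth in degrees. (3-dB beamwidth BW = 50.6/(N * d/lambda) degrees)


BW = 50.6 / (154 * 0.8) = 50.6 / 123.2 = 0.41

0.41 deg


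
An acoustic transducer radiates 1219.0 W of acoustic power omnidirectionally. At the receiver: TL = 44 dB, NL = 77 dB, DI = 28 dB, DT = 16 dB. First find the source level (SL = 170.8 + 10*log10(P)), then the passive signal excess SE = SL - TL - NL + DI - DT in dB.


Step 1: SL = 170.8 + 10*log10(1219.0) = 201.66 dB
Step 2: SE = SL - TL - NL + DI - DT = 201.66 - 44 - 77 + 28 - 16 = 92.66

92.66 dB


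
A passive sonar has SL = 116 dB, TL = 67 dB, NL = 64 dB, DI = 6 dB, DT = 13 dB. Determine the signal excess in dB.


-22 dB


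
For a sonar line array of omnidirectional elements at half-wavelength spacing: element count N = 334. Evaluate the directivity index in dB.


25.24 dB


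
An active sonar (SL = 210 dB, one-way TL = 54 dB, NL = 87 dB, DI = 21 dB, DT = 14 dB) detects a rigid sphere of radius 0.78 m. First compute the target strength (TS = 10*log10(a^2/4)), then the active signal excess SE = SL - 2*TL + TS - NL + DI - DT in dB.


Step 1: TS = 10*log10(0.78^2/4) = -8.18 dB
Step 2: SE = SL - 2*TL + TS - NL + DI - DT = 210 - 2*54 + (-8.18) - 87 + 21 - 14 = 13.82

13.82 dB


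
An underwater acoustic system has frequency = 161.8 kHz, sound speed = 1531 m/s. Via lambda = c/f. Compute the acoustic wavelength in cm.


0.95 cm


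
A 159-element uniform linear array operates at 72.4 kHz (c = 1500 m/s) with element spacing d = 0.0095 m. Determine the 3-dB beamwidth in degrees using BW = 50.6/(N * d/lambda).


Step 1: lambda = 1500/72400 = 0.02072 m
Step 2: d/lambda = 0.0095/0.02072 = 0.4585
Step 3: BW = 50.6/(N * d/lambda) = 50.6/(159 * 0.4585) = 0.69

0.69 deg


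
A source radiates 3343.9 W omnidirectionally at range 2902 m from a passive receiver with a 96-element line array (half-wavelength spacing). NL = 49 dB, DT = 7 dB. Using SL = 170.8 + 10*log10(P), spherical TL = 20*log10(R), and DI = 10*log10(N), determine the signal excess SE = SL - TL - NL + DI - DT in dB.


Step 1: SL = 170.8 + 10*log10(3343.9) = 206.04 dB
Step 2: TL = 20*log10(2902) = 69.25 dB
Step 3: DI = 10*log10(96) = 19.82 dB
Step 4: SE = SL - TL - NL + DI - DT = 206.04 - 69.25 - 49 + 19.82 - 7 = 100.61

100.61 dB


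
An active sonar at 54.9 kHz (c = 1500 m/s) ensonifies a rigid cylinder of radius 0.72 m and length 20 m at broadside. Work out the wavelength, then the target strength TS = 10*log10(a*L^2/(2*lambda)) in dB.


Step 1: lambda = c/f = 1500/54900 = 0.02732 m
Step 2: TS = 10*log10(a*L^2/(2*lambda)) = 10*log10(0.72*20^2/(2*0.02732)) = 37.22

37.22 dB


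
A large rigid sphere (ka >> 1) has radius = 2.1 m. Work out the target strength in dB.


TS = 10*log10(2.1^2 / 4) = 10*log10(1.1025) = 0.42

0.42 dB


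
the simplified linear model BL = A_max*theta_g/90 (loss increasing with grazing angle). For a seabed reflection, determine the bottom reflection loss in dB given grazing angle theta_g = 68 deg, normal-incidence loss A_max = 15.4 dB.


11.64 dB


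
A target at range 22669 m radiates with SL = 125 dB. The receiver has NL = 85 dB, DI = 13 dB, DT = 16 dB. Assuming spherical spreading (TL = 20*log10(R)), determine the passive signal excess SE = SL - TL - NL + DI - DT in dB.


-50.11 dB


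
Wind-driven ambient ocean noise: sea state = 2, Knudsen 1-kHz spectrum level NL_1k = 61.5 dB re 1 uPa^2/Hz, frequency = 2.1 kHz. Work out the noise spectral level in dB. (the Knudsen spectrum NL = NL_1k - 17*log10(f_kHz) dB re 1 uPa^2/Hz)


NL = NL_1k - 17*log10(f_kHz) = 61.5 - 17*log10(2.1) = 61.5 - (5.48) = 56.02

56.02 dB


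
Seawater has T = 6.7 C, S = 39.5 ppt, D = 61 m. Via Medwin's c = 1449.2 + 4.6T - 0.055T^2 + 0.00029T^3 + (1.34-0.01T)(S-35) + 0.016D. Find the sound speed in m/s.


c = 1449.2 + 4.6*6.7 - 0.055*6.7^2 + 0.00029*6.7^3 + (1.34 - 0.01*6.7)*(39.5 - 35) + 0.016*61 = 1484.34

1484.34 m/s


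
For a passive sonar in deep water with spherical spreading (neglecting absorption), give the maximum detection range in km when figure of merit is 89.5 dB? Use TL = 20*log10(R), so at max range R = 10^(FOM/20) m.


At max range FOM = TL, so 20*log10(R) = 89.5
R = 10^(89.5/20) = 29853.83 m = 29.85 km

29.85 km


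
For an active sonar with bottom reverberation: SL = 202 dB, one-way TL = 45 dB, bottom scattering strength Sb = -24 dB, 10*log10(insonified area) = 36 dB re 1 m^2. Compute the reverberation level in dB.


124 dB


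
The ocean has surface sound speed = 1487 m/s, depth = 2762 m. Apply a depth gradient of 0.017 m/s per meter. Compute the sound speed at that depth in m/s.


c = 1487 + 0.017 * 2762 = 1533.954

1533.954 m/s


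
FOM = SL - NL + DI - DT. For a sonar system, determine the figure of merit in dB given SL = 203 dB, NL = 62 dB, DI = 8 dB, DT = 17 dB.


FOM = SL - NL + DI - DT = 203 - 62 + 8 - 17 = 132

132 dB


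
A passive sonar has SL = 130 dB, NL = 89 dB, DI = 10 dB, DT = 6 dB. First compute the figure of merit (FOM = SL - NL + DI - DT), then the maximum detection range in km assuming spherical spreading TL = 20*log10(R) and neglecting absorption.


Step 1: FOM = SL - NL + DI - DT = 130 - 89 + 10 - 6 = 45 dB
Step 2: at max range FOM = TL = 20*log10(R), so R = 10^(45/20) = 177.83 m = 0.18 km

0.18 km


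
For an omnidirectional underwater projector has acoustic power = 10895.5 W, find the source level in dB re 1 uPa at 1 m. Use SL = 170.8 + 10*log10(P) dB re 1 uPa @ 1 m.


SL = 170.8 + 10*log10(10895.5) = 170.8 + 40.37 = 211.17

211.17 dB


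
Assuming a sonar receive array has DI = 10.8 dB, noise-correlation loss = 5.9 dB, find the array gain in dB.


AG = DI - L_corr = 10.8 - 5.9 = 4.9

4.9 dB


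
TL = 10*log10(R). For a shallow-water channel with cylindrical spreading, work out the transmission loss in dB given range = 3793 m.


TL = 10*log10(3793) = 35.79

35.79 dB


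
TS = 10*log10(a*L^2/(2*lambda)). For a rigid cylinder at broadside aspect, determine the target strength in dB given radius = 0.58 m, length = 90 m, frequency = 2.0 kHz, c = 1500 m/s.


lambda = 1500/2000 = 0.75 m
TS = 10*log10(0.58*90^2/(2*0.75)) = 34.96

34.96 dB


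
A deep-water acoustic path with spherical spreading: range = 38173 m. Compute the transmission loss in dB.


91.64 dB


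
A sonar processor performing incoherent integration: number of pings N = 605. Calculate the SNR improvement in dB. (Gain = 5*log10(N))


Gain = 5*log10(605) = 13.91

13.91 dB


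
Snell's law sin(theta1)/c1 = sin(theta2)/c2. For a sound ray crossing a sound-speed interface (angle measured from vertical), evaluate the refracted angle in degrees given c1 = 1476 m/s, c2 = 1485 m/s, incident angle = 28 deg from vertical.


sin(theta2) = (c2/c1)*sin(theta1) = (1485/1476)*sin(28 deg) = 0.47233
theta2 = arcsin(0.47233) = 28.19

28.19 deg


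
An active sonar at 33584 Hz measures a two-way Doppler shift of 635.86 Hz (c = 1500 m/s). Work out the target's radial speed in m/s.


14.2 m/s


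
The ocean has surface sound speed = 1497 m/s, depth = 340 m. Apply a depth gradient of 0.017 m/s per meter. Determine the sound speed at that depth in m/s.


c = 1497 + 0.017 * 340 = 1502.78

1502.78 m/s


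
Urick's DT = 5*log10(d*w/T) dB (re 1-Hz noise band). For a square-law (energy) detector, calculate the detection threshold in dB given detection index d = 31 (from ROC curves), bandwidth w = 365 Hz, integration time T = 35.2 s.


DT = 5*log10(d*w/T) = 5*log10(31 * 365 / 35.2) = 5*log10(321.45) = 12.54

12.54 dB


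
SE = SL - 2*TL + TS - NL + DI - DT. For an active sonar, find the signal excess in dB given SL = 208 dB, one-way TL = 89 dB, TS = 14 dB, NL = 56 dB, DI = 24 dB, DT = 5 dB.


SE = SL - 2*TL + TS - NL + DI - DT = 208 - 2*89 + (14) - 56 + 24 - 5 = 7

7 dB


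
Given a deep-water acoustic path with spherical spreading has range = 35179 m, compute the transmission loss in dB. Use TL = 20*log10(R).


TL = 20*log10(35179) = 90.93

90.93 dB


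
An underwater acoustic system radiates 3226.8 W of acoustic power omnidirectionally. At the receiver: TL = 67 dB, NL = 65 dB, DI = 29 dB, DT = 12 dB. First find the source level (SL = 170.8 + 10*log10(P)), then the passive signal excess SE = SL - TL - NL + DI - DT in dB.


Step 1: SL = 170.8 + 10*log10(3226.8) = 205.89 dB
Step 2: SE = SL - TL - NL + DI - DT = 205.89 - 67 - 65 + 29 - 12 = 90.89

90.89 dB


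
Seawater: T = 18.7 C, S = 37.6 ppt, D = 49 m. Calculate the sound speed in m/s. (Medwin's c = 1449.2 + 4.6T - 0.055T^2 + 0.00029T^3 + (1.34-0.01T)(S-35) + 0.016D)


1521.67 m/s


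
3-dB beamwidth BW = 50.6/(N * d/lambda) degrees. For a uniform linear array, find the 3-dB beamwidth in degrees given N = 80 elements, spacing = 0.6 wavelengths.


1.05 deg


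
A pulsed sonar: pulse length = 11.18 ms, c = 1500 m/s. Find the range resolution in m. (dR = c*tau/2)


dR = c*tau/2 = 1500 * 11.18e-3 / 2 = 8.385

8.385 m


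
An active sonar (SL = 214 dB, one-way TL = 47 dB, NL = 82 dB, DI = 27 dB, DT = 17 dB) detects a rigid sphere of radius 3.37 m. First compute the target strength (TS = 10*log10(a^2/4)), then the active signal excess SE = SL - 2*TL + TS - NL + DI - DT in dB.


Step 1: TS = 10*log10(3.37^2/4) = 4.53 dB
Step 2: SE = SL - 2*TL + TS - NL + DI - DT = 214 - 2*47 + (4.53) - 82 + 27 - 17 = 52.53

52.53 dB


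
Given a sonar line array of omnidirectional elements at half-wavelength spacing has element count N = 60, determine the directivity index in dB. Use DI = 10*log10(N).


DI = 10*log10(60) = 17.78

17.78 dB


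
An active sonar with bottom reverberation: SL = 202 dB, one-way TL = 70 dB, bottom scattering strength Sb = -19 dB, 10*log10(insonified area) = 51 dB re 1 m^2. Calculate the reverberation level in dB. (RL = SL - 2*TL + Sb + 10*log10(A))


94 dB


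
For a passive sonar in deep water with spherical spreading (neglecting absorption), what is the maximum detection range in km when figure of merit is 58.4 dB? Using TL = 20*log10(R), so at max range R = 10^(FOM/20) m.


At max range FOM = TL, so 20*log10(R) = 58.4
R = 10^(58.4/20) = 831.76 m = 0.83 km

0.83 km


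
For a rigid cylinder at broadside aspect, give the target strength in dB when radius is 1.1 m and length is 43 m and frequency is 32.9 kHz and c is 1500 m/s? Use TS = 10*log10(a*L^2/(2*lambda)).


43.48 dB


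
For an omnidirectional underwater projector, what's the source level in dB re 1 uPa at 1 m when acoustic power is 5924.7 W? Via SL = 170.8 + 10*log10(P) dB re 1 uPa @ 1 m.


SL = 170.8 + 10*log10(5924.7) = 170.8 + 37.73 = 208.53

208.53 dB


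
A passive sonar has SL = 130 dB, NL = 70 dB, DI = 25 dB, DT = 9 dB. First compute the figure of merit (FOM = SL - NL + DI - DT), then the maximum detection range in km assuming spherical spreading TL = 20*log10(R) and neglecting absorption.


Step 1: FOM = SL - NL + DI - DT = 130 - 70 + 25 - 9 = 76 dB
Step 2: at max range FOM = TL = 20*log10(R), so R = 10^(76/20) = 6309.57 m = 6.31 km

6.31 km


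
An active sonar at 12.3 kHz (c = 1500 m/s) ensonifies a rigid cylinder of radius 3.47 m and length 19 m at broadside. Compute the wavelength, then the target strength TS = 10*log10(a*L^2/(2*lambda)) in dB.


Step 1: lambda = c/f = 1500/12300 = 0.12195 m
Step 2: TS = 10*log10(a*L^2/(2*lambda)) = 10*log10(3.47*19^2/(2*0.12195)) = 37.11

37.11 dB


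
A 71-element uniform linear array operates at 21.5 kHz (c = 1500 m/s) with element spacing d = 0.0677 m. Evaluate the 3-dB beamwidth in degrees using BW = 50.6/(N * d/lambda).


Step 1: lambda = 1500/21500 = 0.06977 m
Step 2: d/lambda = 0.0677/0.06977 = 0.9703
Step 3: BW = 50.6/(N * d/lambda) = 50.6/(71 * 0.9703) = 0.73

0.73 deg


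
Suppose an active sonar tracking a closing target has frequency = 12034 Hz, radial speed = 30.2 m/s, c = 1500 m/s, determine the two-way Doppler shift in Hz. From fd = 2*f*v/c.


fd = 2*f*v/c = 2 * 12034 * 30.2 / 1500 = 484.57

484.57 Hz


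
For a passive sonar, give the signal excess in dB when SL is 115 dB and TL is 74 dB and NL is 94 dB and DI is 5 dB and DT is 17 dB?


SE = SL - TL - NL + DI - DT = 115 - 74 - 94 + 5 - 17 = -65

-65 dB


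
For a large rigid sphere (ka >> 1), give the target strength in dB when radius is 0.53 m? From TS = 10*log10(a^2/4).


TS = 10*log10(0.53^2 / 4) = 10*log10(0.070225) = -11.54

-11.54 dB


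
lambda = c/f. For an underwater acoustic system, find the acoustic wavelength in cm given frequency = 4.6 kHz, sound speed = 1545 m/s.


33.59 cm


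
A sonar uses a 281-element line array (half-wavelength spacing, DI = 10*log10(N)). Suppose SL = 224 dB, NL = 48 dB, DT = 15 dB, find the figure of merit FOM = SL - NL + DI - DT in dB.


Step 1: DI = 10*log10(281) = 24.49 dB
Step 2: FOM = SL - NL + DI - DT = 224 - 48 + 24.49 - 15 = 185.49

185.49 dB


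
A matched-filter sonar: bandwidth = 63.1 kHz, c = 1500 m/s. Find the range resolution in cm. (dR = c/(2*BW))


dR = c/(2*BW) = 1500 / (2 * 63.1e3) = 0.0119 m = 1.19 cm

1.19 cm


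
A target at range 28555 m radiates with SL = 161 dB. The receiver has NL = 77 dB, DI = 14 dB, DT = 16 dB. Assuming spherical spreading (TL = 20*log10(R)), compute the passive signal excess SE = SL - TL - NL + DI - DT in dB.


Step 1: TL = 20*log10(28555) = 89.11 dB
Step 2: SE = 161 - 89.11 - 77 + 14 - 16 = -7.11

-7.11 dB


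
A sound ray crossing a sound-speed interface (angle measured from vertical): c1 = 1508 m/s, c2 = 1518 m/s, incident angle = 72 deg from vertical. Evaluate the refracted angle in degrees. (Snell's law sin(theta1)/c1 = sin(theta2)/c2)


sin(theta2) = (c2/c1)*sin(theta1) = (1518/1508)*sin(72 deg) = 0.95736
theta2 = arcsin(0.95736) = 73.21

73.21 deg


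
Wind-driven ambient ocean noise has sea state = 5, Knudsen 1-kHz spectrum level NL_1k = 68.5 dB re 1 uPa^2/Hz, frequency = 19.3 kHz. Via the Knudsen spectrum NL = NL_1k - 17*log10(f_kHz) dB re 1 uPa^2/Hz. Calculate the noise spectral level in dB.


NL = NL_1k - 17*log10(f_kHz) = 68.5 - 17*log10(19.3) = 68.5 - (21.85) = 46.65

46.65 dB


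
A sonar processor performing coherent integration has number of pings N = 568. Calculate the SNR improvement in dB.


27.54 dB


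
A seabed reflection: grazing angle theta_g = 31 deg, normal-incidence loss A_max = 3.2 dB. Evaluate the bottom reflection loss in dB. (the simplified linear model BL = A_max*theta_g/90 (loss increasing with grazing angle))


BL = A_max * theta_g / 90 = 3.2 * 31 / 90 = 1.1

1.1 dB


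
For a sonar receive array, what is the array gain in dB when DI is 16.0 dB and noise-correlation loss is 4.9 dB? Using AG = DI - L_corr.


11.1 dB


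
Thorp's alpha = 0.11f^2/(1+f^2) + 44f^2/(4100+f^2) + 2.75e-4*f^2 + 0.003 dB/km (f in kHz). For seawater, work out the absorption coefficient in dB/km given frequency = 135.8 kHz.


f^2 = 18441.64
alpha = 0.11*18441.64/(1+18441.64) + 44*18441.64/(4100+18441.64) + 2.75e-4*18441.64 + 0.003 = 41.181

41.181 dB/km


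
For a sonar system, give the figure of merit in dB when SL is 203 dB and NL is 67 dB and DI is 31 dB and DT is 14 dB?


FOM = SL - NL + DI - DT = 203 - 67 + 31 - 14 = 153

153 dB


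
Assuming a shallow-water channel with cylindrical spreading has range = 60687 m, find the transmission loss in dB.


47.83 dB


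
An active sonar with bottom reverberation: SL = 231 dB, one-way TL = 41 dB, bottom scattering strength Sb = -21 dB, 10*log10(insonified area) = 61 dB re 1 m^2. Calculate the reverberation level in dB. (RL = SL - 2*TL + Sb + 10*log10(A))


RL = SL - 2*TL + Sb + 10*log10(A) = 231 - 2*41 + (-21) + 61 = 189

189 dB


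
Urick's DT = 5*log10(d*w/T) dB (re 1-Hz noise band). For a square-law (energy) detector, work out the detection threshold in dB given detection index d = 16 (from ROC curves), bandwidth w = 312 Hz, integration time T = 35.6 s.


10.73 dB


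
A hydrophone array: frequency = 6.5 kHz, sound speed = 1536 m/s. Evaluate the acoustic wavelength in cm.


lambda = c/f = 1536 / 6500 = 0.2363 m = 23.63 cm

23.63 cm


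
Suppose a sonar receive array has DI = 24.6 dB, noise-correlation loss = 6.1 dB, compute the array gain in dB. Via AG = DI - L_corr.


AG = DI - L_corr = 24.6 - 6.1 = 18.5

18.5 dB


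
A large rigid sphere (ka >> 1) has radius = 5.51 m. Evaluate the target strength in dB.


TS = 10*log10(5.51^2 / 4) = 10*log10(7.590025) = 8.8

8.8 dB


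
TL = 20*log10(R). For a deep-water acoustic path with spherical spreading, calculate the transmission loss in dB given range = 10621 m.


TL = 20*log10(10621) = 80.52

80.52 dB


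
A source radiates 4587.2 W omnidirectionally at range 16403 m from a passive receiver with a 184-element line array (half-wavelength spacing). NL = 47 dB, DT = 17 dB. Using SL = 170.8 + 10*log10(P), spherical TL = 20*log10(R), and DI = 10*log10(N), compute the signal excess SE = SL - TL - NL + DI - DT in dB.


Step 1: SL = 170.8 + 10*log10(4587.2) = 207.42 dB
Step 2: TL = 20*log10(16403) = 84.3 dB
Step 3: DI = 10*log10(184) = 22.65 dB
Step 4: SE = SL - TL - NL + DI - DT = 207.42 - 84.3 - 47 + 22.65 - 17 = 81.77

81.77 dB


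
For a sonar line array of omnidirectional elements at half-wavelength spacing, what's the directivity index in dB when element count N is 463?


26.66 dB


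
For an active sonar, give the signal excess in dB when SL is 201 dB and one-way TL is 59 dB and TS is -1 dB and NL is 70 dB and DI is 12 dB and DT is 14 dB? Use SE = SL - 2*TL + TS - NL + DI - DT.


SE = SL - 2*TL + TS - NL + DI - DT = 201 - 2*59 + (-1) - 70 + 12 - 14 = 10

10 dB


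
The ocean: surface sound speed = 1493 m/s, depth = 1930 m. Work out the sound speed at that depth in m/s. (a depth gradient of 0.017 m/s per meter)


1525.81 m/s


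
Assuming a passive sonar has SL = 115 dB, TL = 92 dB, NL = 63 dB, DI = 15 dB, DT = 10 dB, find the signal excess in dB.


-35 dB


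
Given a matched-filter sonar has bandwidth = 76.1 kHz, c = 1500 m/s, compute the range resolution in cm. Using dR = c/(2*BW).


dR = c/(2*BW) = 1500 / (2 * 76.1e3) = 0.0099 m = 0.99 cm

0.99 cm


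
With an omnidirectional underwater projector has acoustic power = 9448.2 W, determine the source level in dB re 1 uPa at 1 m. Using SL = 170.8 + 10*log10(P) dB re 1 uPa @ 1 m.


SL = 170.8 + 10*log10(9448.2) = 170.8 + 39.75 = 210.55

210.55 dB


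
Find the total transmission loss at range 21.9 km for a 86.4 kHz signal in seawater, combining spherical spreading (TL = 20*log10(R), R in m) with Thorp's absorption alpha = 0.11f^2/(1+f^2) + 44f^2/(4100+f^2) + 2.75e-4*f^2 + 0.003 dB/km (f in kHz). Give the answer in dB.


Step 1 (Thorp): alpha = 0.11*7464.96/(1+7464.96) + 44*7464.96/(4100+7464.96) + 2.75e-4*7464.96 + 0.003 = 30.567 dB/km
Step 2: TL_spread = 20*log10(21900) = 86.81 dB
Step 3: TL_abs = alpha*R = 30.567 * 21.9 = 669.42 dB
Step 4: TL_total = 86.81 + 669.42 = 756.23

756.23 dB


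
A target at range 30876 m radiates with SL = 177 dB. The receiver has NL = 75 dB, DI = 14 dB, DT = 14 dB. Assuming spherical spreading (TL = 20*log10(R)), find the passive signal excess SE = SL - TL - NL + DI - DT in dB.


Step 1: TL = 20*log10(30876) = 89.79 dB
Step 2: SE = 177 - 89.79 - 75 + 14 - 14 = 12.21

12.21 dB


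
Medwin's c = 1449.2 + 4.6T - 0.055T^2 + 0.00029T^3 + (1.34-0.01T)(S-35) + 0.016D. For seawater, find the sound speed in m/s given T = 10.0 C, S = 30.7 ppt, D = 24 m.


c = 1449.2 + 4.6*10.0 - 0.055*10.0^2 + 0.00029*10.0^3 + (1.34 - 0.01*10.0)*(30.7 - 35) + 0.016*24 = 1485.04

1485.04 m/s


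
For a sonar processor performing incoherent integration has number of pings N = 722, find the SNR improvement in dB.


Gain = 5*log10(722) = 14.29

14.29 dB


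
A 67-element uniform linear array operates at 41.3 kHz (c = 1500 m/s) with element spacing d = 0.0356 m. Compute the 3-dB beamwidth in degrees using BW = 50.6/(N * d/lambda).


Step 1: lambda = 1500/41300 = 0.03632 m
Step 2: d/lambda = 0.0356/0.03632 = 0.9802
Step 3: BW = 50.6/(N * d/lambda) = 50.6/(67 * 0.9802) = 0.77

0.77 deg


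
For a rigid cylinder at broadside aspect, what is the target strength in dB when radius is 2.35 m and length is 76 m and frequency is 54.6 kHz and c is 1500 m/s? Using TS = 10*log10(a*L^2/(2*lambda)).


53.93 dB


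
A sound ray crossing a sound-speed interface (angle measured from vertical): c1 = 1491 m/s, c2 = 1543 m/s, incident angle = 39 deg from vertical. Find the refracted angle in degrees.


40.64 deg


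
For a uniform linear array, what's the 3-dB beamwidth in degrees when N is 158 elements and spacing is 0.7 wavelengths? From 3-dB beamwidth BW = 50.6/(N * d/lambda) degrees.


BW = 50.6 / (158 * 0.7) = 50.6 / 110.6 = 0.46

0.46 deg


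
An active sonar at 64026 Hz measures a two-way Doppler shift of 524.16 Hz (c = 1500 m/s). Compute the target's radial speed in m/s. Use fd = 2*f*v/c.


6.14 m/s


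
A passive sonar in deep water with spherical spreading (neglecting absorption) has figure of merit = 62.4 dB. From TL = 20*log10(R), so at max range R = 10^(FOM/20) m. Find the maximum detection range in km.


At max range FOM = TL, so 20*log10(R) = 62.4
R = 10^(62.4/20) = 1318.26 m = 1.32 km

1.32 km


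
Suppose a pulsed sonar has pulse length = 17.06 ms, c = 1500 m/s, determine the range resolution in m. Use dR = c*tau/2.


dR = c*tau/2 = 1500 * 17.06e-3 / 2 = 12.795

12.795 m


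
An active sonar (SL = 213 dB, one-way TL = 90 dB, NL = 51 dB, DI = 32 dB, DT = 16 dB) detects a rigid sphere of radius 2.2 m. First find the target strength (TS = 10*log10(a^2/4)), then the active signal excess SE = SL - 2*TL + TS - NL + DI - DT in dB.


Step 1: TS = 10*log10(2.2^2/4) = 0.83 dB
Step 2: SE = SL - 2*TL + TS - NL + DI - DT = 213 - 2*90 + (0.83) - 51 + 32 - 16 = -1.17

-1.17 dB
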